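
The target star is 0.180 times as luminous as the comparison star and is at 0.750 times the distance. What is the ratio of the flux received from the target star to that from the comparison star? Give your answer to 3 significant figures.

0.320

F = L/(4πd²), so F_t/F_c = (L_t/L_c) / (d_t/d_c)²
= 0.180 / (0.750)² = 0.180 / 0.5625 = 0.3200.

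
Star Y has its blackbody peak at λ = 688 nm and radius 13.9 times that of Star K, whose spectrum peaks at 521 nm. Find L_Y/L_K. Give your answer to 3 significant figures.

Wien's law gives T ∝ 1/λ_max, so T_Y/T_K = λ_K/λ_Y = 521/688 = 0.7573.
Then L ∝ R²T⁴ gives L_Y/L_K = (13.9)² × (0.7573)⁴ = 193.2 × 0.3288 = 63.54.

63.5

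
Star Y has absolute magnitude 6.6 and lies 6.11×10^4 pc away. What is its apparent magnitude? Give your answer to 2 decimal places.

25.53

m = M + 5 log₁₀(d/10 pc) = 6.6 + 5 log₁₀(6.11×10^4/10)
  = 6.6 + 5 × 3.786 = 6.6 + 18.93 = 25.53.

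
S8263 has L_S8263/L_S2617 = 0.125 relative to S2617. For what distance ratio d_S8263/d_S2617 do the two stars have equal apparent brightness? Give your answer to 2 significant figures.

0.35

Equal flux requires L_S8263/d_S8263² = L_S2617/d_S2617², so d_S8263/d_S2617 = √(L_S8263/L_S2617)
= √(0.125) = 0.3536.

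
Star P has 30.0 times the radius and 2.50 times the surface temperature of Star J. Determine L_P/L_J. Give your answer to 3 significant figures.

3.52×10^4

From the Stefan–Boltzmann law, L ∝ R²T⁴, so
L_P/L_J = (R_P/R_J)² (T_P/T_J)⁴ = (30.0)² × (2.50)⁴ = 900.0 × 39.06 = 3.516×10^4.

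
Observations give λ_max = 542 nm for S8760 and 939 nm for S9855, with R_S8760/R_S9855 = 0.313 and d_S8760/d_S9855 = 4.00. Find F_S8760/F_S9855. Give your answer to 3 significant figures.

Wien's law: T_S8760/T_S9855 = λ_S9855/λ_S8760 = 939/542 = 1.732.
L_S8760/L_S9855 = (R_S8760/R_S9855)²(T_S8760/T_S9855)⁴ = (0.313)²(1.732)⁴ = 0.8826.
F_S8760/F_S9855 = (L_S8760/L_S9855)/(d_S8760/d_S9855)² = 0.8826/(4.00)² = 0.05516.

0.0552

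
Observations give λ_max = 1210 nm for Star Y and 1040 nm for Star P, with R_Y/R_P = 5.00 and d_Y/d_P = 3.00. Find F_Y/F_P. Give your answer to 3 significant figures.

Wien's law: T_Y/T_P = λ_P/λ_Y = 1040/1210 = 0.8595.
L_Y/L_P = (R_Y/R_P)²(T_Y/T_P)⁴ = (5.00)²(0.8595)⁴ = 13.64.
F_Y/F_P = (L_Y/L_P)/(d_Y/d_P)² = 13.64/(3.00)² = 1.516.

1.52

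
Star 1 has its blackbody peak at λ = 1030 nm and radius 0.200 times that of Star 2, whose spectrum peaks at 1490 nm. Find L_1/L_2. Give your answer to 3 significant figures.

Wien's law gives T ∝ 1/λ_max, so T_1/T_2 = λ_2/λ_1 = 1490/1030 = 1.447.
Then L ∝ R²T⁴ gives L_1/L_2 = (0.200)² × (1.447)⁴ = 0.04000 × 4.379 = 0.1752.

0.175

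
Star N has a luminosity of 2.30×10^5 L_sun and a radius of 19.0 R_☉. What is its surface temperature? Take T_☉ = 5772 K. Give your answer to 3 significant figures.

2.90×10^4 K

T/T_☉ = (L/L_☉)^(1/4) / (R/R_☉)^(1/2)
T = 5772 × (2.30×10^5)^(1/4) / √(19.0) = 5772 × 21.90 / 4.359 = 2.900×10^4 K.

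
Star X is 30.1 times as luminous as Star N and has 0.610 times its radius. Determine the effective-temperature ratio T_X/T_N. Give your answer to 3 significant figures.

3.00

L ∝ R²T⁴ gives T ∝ (L/R²)^(1/4), so
T_X/T_N = (30.1 / 0.610²)^(1/4) = (80.89)^(1/4) = 2.999.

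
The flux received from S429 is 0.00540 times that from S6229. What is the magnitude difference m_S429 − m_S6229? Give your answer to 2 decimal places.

5.67

m_S429 − m_S6229 = −2.5 log₁₀(F_S429/F_S6229) = −2.5 log₁₀(0.00540) = −2.5 × (-2.268) = 5.669.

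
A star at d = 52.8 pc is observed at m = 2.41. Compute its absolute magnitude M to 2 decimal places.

-1.20

M = m − 5 log₁₀(d/10 pc) = 2.41 − 5 log₁₀(52.8/10)
  = 2.41 − 5 × 0.723 = 2.41 − 3.61 = -1.20.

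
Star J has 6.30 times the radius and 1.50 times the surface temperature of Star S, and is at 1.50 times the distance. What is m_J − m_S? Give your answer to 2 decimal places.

-4.88

L_J/L_S = (6.30)²(1.50)⁴ = 200.9.
F_J/F_S = (L_J/L_S)/(d_J/d_S)² = 200.9/2.250 = 89.30.
m_J − m_S = −2.5 log₁₀(89.30) = -4.88.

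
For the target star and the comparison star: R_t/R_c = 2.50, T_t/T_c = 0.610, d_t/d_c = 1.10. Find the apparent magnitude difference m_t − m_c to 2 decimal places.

0.36

L_t/L_c = (2.50)²(0.610)⁴ = 0.8654.
F_t/F_c = (L_t/L_c)/(d_t/d_c)² = 0.8654/1.210 = 0.7152.
m_t − m_c = −2.5 log₁₀(0.7152) = 0.36.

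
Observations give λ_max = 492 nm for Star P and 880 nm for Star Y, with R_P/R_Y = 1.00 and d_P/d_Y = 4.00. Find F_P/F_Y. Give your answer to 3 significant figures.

Wien's law: T_P/T_Y = λ_Y/λ_P = 880/492 = 1.789.
L_P/L_Y = (R_P/R_Y)²(T_P/T_Y)⁴ = (1.00)²(1.789)⁴ = 10.23.
F_P/F_Y = (L_P/L_Y)/(d_P/d_Y)² = 10.23/(4.00)² = 0.6397.

0.640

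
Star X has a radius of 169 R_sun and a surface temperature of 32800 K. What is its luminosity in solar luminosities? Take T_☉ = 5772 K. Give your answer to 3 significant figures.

L/L_☉ = (R/R_☉)² (T/T_☉)⁴ = (169)² × (32800/5772)⁴
       = 2.856×10^4 × (5.683)⁴ = 2.856×10^4 × 1043 = 2.978×10^7.

2.98×10^7 solar luminosities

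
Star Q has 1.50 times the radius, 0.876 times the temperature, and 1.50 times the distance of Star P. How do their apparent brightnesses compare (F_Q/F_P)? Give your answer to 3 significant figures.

0.589

L_Q/L_P = (R_Q/R_P)²(T_Q/T_P)⁴ = (1.50)² × (0.876)⁴ = 1.325.
F_Q/F_P = (L_Q/L_P)/(d_Q/d_P)² = 1.325 / (1.50)² = 0.5889.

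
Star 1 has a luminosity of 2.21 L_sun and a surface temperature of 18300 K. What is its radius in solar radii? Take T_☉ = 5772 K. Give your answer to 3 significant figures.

R/R_☉ = √(L/L_☉) / (T/T_☉)² = √(2.21) / (3.170)²
       = 1.487 / 10.05 = 0.1479.

0.148 solar radii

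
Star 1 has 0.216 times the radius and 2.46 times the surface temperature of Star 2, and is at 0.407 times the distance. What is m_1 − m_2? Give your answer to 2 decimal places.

-2.53

L_1/L_2 = (0.216)²(2.46)⁴ = 1.709.
F_1/F_2 = (L_1/L_2)/(d_1/d_2)² = 1.709/0.1656 = 10.31.
m_1 − m_2 = −2.5 log₁₀(10.31) = -2.53.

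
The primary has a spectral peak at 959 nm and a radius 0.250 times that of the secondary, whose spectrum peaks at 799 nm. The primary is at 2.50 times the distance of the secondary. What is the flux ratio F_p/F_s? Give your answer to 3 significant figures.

0.00482

Wien's law: T_p/T_s = λ_s/λ_p = 799/959 = 0.8332.
L_p/L_s = (R_p/R_s)²(T_p/T_s)⁴ = (0.250)²(0.8332)⁴ = 0.03012.
F_p/F_s = (L_p/L_s)/(d_p/d_s)² = 0.03012/(2.50)² = 0.004819.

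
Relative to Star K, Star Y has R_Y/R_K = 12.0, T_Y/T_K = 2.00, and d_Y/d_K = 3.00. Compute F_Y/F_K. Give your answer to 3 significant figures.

256

L_Y/L_K = (R_Y/R_K)²(T_Y/T_K)⁴ = (12.0)² × (2.00)⁴ = 2304.
F_Y/F_K = (L_Y/L_K)/(d_Y/d_K)² = 2304 / (3.00)² = 256.0.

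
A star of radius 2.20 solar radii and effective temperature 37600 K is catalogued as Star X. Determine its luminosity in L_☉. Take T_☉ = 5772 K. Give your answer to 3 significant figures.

L/L_☉ = (R/R_☉)² (T/T_☉)⁴ = (2.20)² × (37600/5772)⁴
       = 4.840 × (6.514)⁴ = 4.840 × 1801 = 8715.

8.72×10^3 L_☉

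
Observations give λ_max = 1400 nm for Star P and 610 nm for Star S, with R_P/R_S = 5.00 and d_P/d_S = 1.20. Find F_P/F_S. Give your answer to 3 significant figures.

Wien's law: T_P/T_S = λ_S/λ_P = 610/1400 = 0.4357.
L_P/L_S = (R_P/R_S)²(T_P/T_S)⁴ = (5.00)²(0.4357)⁴ = 0.9010.
F_P/F_S = (L_P/L_S)/(d_P/d_S)² = 0.9010/(1.20)² = 0.6257.

0.626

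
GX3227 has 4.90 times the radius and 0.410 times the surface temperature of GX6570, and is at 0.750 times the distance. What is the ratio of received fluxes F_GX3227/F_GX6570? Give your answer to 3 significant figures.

L_GX3227/L_GX6570 = (R_GX3227/R_GX6570)²(T_GX3227/T_GX6570)⁴ = (4.90)² × (0.410)⁴ = 0.6785.
F_GX3227/F_GX6570 = (L_GX3227/L_GX6570)/(d_GX3227/d_GX6570)² = 0.6785 / (0.750)² = 1.206.

1.21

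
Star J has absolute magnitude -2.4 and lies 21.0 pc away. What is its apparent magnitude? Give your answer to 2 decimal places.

m = M + 5 log₁₀(d/10 pc) = -2.4 + 5 log₁₀(21.0/10)
  = -2.4 + 5 × 0.322 = -2.4 + 1.61 = -0.79.

-0.79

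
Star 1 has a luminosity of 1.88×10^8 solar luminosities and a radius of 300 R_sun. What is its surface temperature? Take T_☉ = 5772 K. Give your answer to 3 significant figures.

3.90×10^4 K

T/T_☉ = (L/L_☉)^(1/4) / (R/R_☉)^(1/2)
T = 5772 × (1.88×10^8)^(1/4) / √(300) = 5772 × 117.1 / 17.32 = 3.902×10^4 K.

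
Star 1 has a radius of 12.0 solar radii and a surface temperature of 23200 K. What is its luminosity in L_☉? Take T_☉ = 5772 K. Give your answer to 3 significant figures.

3.76×10^4 L_☉

L/L_☉ = (R/R_☉)² (T/T_☉)⁴ = (12.0)² × (23200/5772)⁴
       = 144.0 × (4.019)⁴ = 144.0 × 261.0 = 3.758×10^4.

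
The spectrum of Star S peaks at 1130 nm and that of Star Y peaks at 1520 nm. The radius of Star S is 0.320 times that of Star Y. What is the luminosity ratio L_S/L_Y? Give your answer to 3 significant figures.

Wien's law gives T ∝ 1/λ_max, so T_S/T_Y = λ_Y/λ_S = 1520/1130 = 1.345.
Then L ∝ R²T⁴ gives L_S/L_Y = (0.320)² × (1.345)⁴ = 0.1024 × 3.274 = 0.3352.

0.335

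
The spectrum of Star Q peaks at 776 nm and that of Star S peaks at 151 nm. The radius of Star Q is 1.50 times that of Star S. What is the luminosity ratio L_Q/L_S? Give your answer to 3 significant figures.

0.00323

Wien's law gives T ∝ 1/λ_max, so T_Q/T_S = λ_S/λ_Q = 151/776 = 0.1946.
Then L ∝ R²T⁴ gives L_Q/L_S = (1.50)² × (0.1946)⁴ = 2.250 × 0.001434 = 0.003226.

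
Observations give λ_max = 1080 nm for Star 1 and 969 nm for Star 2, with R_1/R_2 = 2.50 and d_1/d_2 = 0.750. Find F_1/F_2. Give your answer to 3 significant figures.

Wien's law: T_1/T_2 = λ_2/λ_1 = 969/1080 = 0.8972.
L_1/L_2 = (R_1/R_2)²(T_1/T_2)⁴ = (2.50)²(0.8972)⁴ = 4.050.
F_1/F_2 = (L_1/L_2)/(d_1/d_2)² = 4.050/(0.750)² = 7.200.

7.20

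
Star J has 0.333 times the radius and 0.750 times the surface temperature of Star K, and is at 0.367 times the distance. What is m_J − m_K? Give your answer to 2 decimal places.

1.46

L_J/L_K = (0.333)²(0.750)⁴ = 0.03509.
F_J/F_K = (L_J/L_K)/(d_J/d_K)² = 0.03509/0.1347 = 0.2605.
m_J − m_K = −2.5 log₁₀(0.2605) = 1.46.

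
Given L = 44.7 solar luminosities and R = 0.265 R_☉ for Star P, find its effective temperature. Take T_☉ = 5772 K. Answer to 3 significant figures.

T/T_☉ = (L/L_☉)^(1/4) / (R/R_☉)^(1/2)
T = 5772 × (44.7)^(1/4) / √(0.265) = 5772 × 2.586 / 0.5148 = 2.899×10^4 K.

2.90×10^4 K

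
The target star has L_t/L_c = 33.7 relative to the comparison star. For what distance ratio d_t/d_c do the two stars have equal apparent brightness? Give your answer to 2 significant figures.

Equal flux requires L_t/d_t² = L_c/d_c², so d_t/d_c = √(L_t/L_c)
= √(33.7) = 5.805.

5.8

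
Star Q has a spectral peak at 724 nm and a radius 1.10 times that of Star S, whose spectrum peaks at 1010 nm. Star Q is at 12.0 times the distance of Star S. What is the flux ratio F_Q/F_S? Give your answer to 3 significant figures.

Wien's law: T_Q/T_S = λ_S/λ_Q = 1010/724 = 1.395.
L_Q/L_S = (R_Q/R_S)²(T_Q/T_S)⁴ = (1.10)²(1.395)⁴ = 4.583.
F_Q/F_S = (L_Q/L_S)/(d_Q/d_S)² = 4.583/(12.0)² = 0.03182.

0.0318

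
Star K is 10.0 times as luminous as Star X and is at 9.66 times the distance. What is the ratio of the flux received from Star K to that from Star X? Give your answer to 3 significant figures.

F = L/(4πd²), so F_K/F_X = (L_K/L_X) / (d_K/d_X)²
= 10.0 / (9.66)² = 10.0 / 93.32 = 0.1072.

0.107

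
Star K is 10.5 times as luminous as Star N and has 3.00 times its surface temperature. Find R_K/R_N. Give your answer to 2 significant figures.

0.36

L ∝ R²T⁴ gives R ∝ √L / T², so
R_K/R_N = √(10.5) / (3.00)² = 3.240 / 9.000 = 0.3600.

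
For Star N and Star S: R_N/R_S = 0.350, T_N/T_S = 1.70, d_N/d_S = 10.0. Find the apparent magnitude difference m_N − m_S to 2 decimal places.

4.98

L_N/L_S = (0.350)²(1.70)⁴ = 1.023.
F_N/F_S = (L_N/L_S)/(d_N/d_S)² = 1.023/100.0 = 0.01023.
m_N − m_S = −2.5 log₁₀(0.01023) = 4.98.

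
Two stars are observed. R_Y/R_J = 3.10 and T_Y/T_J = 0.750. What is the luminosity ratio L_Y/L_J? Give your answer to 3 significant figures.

From the Stefan–Boltzmann law, L ∝ R²T⁴, so
L_Y/L_J = (R_Y/R_J)² (T_Y/T_J)⁴ = (3.10)² × (0.750)⁴ = 9.610 × 0.3164 = 3.041.

3.04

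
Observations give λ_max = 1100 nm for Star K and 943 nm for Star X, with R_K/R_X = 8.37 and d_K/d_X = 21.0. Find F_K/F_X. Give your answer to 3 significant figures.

Wien's law: T_K/T_X = λ_X/λ_K = 943/1100 = 0.8573.
L_K/L_X = (R_K/R_X)²(T_K/T_X)⁴ = (8.37)²(0.8573)⁴ = 37.84.
F_K/F_X = (L_K/L_X)/(d_K/d_X)² = 37.84/(21.0)² = 0.08580.

0.0858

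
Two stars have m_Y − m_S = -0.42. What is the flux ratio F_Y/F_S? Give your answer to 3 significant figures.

F_Y/F_S = 10^(−(m_Y − m_S)/2.5) = 10^(0.42/2.5) = 10^0.168 = 1.472.

1.47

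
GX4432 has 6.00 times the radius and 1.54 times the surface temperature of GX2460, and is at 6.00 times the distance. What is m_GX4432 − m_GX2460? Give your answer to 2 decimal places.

-1.88

L_GX4432/L_GX2460 = (6.00)²(1.54)⁴ = 202.5.
F_GX4432/F_GX2460 = (L_GX4432/L_GX2460)/(d_GX4432/d_GX2460)² = 202.5/36.00 = 5.624.
m_GX4432 − m_GX2460 = −2.5 log₁₀(5.624) = -1.88.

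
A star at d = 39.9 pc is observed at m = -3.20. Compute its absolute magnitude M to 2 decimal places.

M = m − 5 log₁₀(d/10 pc) = -3.20 − 5 log₁₀(39.9/10)
  = -3.20 − 5 × 0.601 = -3.20 − 3.00 = -6.20.

-6.20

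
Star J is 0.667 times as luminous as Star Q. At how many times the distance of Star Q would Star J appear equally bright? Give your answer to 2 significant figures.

0.82

Equal flux requires L_J/d_J² = L_Q/d_Q², so d_J/d_Q = √(L_J/L_Q)
= √(0.667) = 0.8167.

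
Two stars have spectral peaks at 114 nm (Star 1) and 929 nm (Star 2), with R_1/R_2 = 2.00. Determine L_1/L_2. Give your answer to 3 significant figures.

Wien's law gives T ∝ 1/λ_max, so T_1/T_2 = λ_2/λ_1 = 929/114 = 8.149.
Then L ∝ R²T⁴ gives L_1/L_2 = (2.00)² × (8.149)⁴ = 4.000 × 4410 = 1.764×10^4.

1.76×10^4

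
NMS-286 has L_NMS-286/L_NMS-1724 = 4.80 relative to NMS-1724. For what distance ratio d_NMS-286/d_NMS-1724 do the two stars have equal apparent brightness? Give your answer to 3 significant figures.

Equal flux requires L_NMS-286/d_NMS-286² = L_NMS-1724/d_NMS-1724², so d_NMS-286/d_NMS-1724 = √(L_NMS-286/L_NMS-1724)
= √(4.80) = 2.191.

2.19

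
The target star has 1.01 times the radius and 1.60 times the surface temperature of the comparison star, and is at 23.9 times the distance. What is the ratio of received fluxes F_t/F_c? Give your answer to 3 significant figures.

L_t/L_c = (R_t/R_c)²(T_t/T_c)⁴ = (1.01)² × (1.60)⁴ = 6.685.
F_t/F_c = (L_t/L_c)/(d_t/d_c)² = 6.685 / (23.9)² = 0.01170.

0.0117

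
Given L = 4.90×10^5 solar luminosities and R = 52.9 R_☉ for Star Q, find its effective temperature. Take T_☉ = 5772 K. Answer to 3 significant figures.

T/T_☉ = (L/L_☉)^(1/4) / (R/R_☉)^(1/2)
T = 5772 × (4.90×10^5)^(1/4) / √(52.9) = 5772 × 26.46 / 7.273 = 2.100×10^4 K.

2.10×10^4 K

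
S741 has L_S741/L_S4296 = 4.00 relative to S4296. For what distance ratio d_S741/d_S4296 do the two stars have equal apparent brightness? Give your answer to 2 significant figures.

Equal flux requires L_S741/d_S741² = L_S4296/d_S4296², so d_S741/d_S4296 = √(L_S741/L_S4296)
= √(4.00) = 2.000.

2.0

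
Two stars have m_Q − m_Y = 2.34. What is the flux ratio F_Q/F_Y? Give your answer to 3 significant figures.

F_Q/F_Y = 10^(−(m_Q − m_Y)/2.5) = 10^(-2.34/2.5) = 10^-0.936 = 0.1159.

0.116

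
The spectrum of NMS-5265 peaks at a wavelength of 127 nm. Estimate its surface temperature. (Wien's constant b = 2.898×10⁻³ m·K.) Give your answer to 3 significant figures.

T = b/λ_max = 2.898×10⁻³ / (127×10⁻⁹) = 2.282×10^4 K.

2.28×10^4 K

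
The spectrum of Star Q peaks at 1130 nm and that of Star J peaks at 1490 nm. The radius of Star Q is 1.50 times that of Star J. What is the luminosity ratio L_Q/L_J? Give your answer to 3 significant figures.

6.80

Wien's law gives T ∝ 1/λ_max, so T_Q/T_J = λ_J/λ_Q = 1490/1130 = 1.319.
Then L ∝ R²T⁴ gives L_Q/L_J = (1.50)² × (1.319)⁴ = 2.250 × 3.023 = 6.802.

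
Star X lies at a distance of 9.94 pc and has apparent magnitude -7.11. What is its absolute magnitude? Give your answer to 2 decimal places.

M = m − 5 log₁₀(d/10 pc) = -7.11 − 5 log₁₀(9.94/10)
  = -7.11 − 5 × -0.003 = -7.11 − -0.01 = -7.10.

-7.10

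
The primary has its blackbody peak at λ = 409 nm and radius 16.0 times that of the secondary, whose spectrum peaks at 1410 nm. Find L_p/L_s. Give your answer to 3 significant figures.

3.62×10^4

Wien's law gives T ∝ 1/λ_max, so T_p/T_s = λ_s/λ_p = 1410/409 = 3.447.
Then L ∝ R²T⁴ gives L_p/L_s = (16.0)² × (3.447)⁴ = 256.0 × 141.2 = 3.616×10^4.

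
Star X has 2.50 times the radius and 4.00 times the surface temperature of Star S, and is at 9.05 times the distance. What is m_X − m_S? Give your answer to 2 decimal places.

L_X/L_S = (2.50)²(4.00)⁴ = 1600.
F_X/F_S = (L_X/L_S)/(d_X/d_S)² = 1600/81.90 = 19.54.
m_X − m_S = −2.5 log₁₀(19.54) = -3.23.

-3.23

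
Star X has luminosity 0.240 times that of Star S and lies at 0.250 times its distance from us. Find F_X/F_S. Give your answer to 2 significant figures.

F = L/(4πd²), so F_X/F_S = (L_X/L_S) / (d_X/d_S)²
= 0.240 / (0.250)² = 0.240 / 0.06250 = 3.840.

3.8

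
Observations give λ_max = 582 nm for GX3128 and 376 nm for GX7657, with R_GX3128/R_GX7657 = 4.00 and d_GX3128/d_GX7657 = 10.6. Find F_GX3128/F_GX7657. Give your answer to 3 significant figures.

Wien's law: T_GX3128/T_GX7657 = λ_GX7657/λ_GX3128 = 376/582 = 0.6460.
L_GX3128/L_GX7657 = (R_GX3128/R_GX7657)²(T_GX3128/T_GX7657)⁴ = (4.00)²(0.6460)⁴ = 2.787.
F_GX3128/F_GX7657 = (L_GX3128/L_GX7657)/(d_GX3128/d_GX7657)² = 2.787/(10.6)² = 0.02481.

0.0248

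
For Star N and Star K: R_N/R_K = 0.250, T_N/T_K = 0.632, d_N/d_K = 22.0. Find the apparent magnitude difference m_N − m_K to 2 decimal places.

L_N/L_K = (0.250)²(0.632)⁴ = 0.009971.
F_N/F_K = (L_N/L_K)/(d_N/d_K)² = 0.009971/484.0 = 2.060×10^-5.
m_N − m_K = −2.5 log₁₀(2.060×10^-5) = 11.72.

11.72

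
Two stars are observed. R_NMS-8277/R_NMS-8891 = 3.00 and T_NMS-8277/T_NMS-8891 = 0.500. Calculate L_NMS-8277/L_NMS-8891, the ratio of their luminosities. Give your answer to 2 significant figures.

0.56

From the Stefan–Boltzmann law, L ∝ R²T⁴, so
L_NMS-8277/L_NMS-8891 = (R_NMS-8277/R_NMS-8891)² (T_NMS-8277/T_NMS-8891)⁴ = (3.00)² × (0.500)⁴ = 9.000 × 0.06250 = 0.5625.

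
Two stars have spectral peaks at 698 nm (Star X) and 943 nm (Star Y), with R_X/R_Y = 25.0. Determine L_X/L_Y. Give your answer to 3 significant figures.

Wien's law gives T ∝ 1/λ_max, so T_X/T_Y = λ_Y/λ_X = 943/698 = 1.351.
Then L ∝ R²T⁴ gives L_X/L_Y = (25.0)² × (1.351)⁴ = 625.0 × 3.331 = 2082.

2.08×10^3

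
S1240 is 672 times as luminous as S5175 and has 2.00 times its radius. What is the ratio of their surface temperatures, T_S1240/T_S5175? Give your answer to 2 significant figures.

L ∝ R²T⁴ gives T ∝ (L/R²)^(1/4), so
T_S1240/T_S5175 = (672 / 2.00²)^(1/4) = (168.0)^(1/4) = 3.600.

3.6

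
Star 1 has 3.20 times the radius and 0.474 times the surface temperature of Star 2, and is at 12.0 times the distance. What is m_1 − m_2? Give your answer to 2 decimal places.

L_1/L_2 = (3.20)²(0.474)⁴ = 0.5169.
F_1/F_2 = (L_1/L_2)/(d_1/d_2)² = 0.5169/144.0 = 0.003590.
m_1 − m_2 = −2.5 log₁₀(0.003590) = 6.11.

6.11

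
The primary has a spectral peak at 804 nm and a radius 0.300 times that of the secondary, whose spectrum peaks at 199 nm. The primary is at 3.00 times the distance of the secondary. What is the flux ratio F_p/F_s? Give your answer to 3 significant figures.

Wien's law: T_p/T_s = λ_s/λ_p = 199/804 = 0.2475.
L_p/L_s = (R_p/R_s)²(T_p/T_s)⁴ = (0.300)²(0.2475)⁴ = 3.378×10^-4.
F_p/F_s = (L_p/L_s)/(d_p/d_s)² = 3.378×10^-4/(3.00)² = 3.753×10^-5.

3.75×10^-5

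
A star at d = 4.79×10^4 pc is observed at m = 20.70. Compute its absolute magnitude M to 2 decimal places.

2.30

M = m − 5 log₁₀(d/10 pc) = 20.70 − 5 log₁₀(4.79×10^4/10)
  = 20.70 − 5 × 3.680 = 20.70 − 18.40 = 2.30.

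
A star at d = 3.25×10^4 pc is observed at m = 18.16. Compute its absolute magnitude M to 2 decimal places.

M = m − 5 log₁₀(d/10 pc) = 18.16 − 5 log₁₀(3.25×10^4/10)
  = 18.16 − 5 × 3.512 = 18.16 − 17.56 = 0.60.

0.60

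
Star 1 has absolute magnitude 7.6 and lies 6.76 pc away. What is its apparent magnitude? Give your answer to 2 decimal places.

m = M + 5 log₁₀(d/10 pc) = 7.6 + 5 log₁₀(6.76/10)
  = 7.6 + 5 × -0.170 = 7.6 + -0.85 = 6.75.

6.75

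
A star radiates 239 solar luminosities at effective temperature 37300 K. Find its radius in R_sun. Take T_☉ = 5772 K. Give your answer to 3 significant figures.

R/R_☉ = √(L/L_☉) / (T/T_☉)² = √(239) / (6.462)²
       = 15.46 / 41.76 = 0.3702.

0.370 R_sun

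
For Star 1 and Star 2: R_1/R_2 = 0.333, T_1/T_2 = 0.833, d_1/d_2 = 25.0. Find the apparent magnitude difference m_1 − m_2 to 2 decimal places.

L_1/L_2 = (0.333)²(0.833)⁴ = 0.05339.
F_1/F_2 = (L_1/L_2)/(d_1/d_2)² = 0.05339/625.0 = 8.543×10^-5.
m_1 − m_2 = −2.5 log₁₀(8.543×10^-5) = 10.17.

10.17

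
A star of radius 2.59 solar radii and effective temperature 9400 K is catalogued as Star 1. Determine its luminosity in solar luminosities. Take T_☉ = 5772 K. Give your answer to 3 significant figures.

L/L_☉ = (R/R_☉)² (T/T_☉)⁴ = (2.59)² × (9400/5772)⁴
       = 6.708 × (1.629)⁴ = 6.708 × 7.034 = 47.19.

47.2 solar luminosities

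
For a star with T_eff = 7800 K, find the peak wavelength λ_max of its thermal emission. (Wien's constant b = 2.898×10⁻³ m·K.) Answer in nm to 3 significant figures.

372 nm

λ_max = b/T = 2.898×10⁻³ / 7800 = 3.72×10^-7 m = 371.5 nm.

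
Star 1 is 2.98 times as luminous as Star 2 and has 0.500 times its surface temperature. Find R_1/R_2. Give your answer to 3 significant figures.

6.91

L ∝ R²T⁴ gives R ∝ √L / T², so
R_1/R_2 = √(2.98) / (0.500)² = 1.726 / 0.2500 = 6.905.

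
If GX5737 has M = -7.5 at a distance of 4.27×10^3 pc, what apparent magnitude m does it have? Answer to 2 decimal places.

m = M + 5 log₁₀(d/10 pc) = -7.5 + 5 log₁₀(4.27×10^3/10)
  = -7.5 + 5 × 2.630 = -7.5 + 13.15 = 5.65.

5.65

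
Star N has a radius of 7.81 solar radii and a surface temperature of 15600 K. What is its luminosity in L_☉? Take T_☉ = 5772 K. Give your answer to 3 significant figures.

3.25×10^3 L_☉

L/L_☉ = (R/R_☉)² (T/T_☉)⁴ = (7.81)² × (15600/5772)⁴
       = 61.00 × (2.703)⁴ = 61.00 × 53.36 = 3255.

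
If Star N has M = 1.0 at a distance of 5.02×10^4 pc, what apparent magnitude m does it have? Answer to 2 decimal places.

19.50

m = M + 5 log₁₀(d/10 pc) = 1.0 + 5 log₁₀(5.02×10^4/10)
  = 1.0 + 5 × 3.701 = 1.0 + 18.50 = 19.50.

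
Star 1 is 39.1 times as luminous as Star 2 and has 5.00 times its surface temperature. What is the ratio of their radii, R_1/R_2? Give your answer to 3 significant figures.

L ∝ R²T⁴ gives R ∝ √L / T², so
R_1/R_2 = √(39.1) / (5.00)² = 6.253 / 25.00 = 0.2501.

0.250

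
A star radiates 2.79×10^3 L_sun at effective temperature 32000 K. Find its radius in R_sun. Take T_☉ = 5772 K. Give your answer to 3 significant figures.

1.72 R_sun

R/R_☉ = √(L/L_☉) / (T/T_☉)² = √(2.79×10^3) / (5.544)²
       = 52.82 / 30.74 = 1.719.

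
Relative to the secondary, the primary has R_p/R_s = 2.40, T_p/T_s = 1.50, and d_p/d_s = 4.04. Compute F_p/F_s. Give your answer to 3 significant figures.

1.79

L_p/L_s = (R_p/R_s)²(T_p/T_s)⁴ = (2.40)² × (1.50)⁴ = 29.16.
F_p/F_s = (L_p/L_s)/(d_p/d_s)² = 29.16 / (4.04)² = 1.787.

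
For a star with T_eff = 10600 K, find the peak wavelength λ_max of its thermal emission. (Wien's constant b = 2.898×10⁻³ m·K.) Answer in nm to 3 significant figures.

273 nm

λ_max = b/T = 2.898×10⁻³ / 10600 = 2.73×10^-7 m = 273.4 nm.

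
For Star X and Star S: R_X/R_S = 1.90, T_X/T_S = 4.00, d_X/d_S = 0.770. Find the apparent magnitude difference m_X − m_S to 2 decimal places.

L_X/L_S = (1.90)²(4.00)⁴ = 924.2.
F_X/F_S = (L_X/L_S)/(d_X/d_S)² = 924.2/0.5929 = 1559.
m_X − m_S = −2.5 log₁₀(1559) = -7.98.

-7.98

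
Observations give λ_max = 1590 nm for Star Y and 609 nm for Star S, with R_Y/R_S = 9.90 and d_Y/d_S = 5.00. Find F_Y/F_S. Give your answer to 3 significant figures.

0.0844

Wien's law: T_Y/T_S = λ_S/λ_Y = 609/1590 = 0.3830.
L_Y/L_S = (R_Y/R_S)²(T_Y/T_S)⁴ = (9.90)²(0.3830)⁴ = 2.109.
F_Y/F_S = (L_Y/L_S)/(d_Y/d_S)² = 2.109/(5.00)² = 0.08437.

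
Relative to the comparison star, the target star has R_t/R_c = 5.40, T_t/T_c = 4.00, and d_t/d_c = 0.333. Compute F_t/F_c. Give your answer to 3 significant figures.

L_t/L_c = (R_t/R_c)²(T_t/T_c)⁴ = (5.40)² × (4.00)⁴ = 7465.
F_t/F_c = (L_t/L_c)/(d_t/d_c)² = 7465 / (0.333)² = 6.732×10^4.

6.73×10^4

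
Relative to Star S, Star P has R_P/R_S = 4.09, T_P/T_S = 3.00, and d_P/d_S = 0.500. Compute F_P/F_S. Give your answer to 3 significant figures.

L_P/L_S = (R_P/R_S)²(T_P/T_S)⁴ = (4.09)² × (3.00)⁴ = 1355.
F_P/F_S = (L_P/L_S)/(d_P/d_S)² = 1355 / (0.500)² = 5420.

5.42×10^3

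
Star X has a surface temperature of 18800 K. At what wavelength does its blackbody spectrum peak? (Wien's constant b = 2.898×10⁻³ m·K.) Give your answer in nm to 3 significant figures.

λ_max = b/T = 2.898×10⁻³ / 18800 = 1.54×10^-7 m = 154.1 nm.

154 nm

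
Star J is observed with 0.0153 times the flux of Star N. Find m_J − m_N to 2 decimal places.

m_J − m_N = −2.5 log₁₀(F_J/F_N) = −2.5 log₁₀(0.0153) = −2.5 × (-1.815) = 4.538.

4.54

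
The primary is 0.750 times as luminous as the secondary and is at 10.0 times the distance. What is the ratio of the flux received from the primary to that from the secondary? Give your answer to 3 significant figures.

F = L/(4πd²), so F_p/F_s = (L_p/L_s) / (d_p/d_s)²
= 0.750 / (10.0)² = 0.750 / 100.0 = 0.007500.

0.00750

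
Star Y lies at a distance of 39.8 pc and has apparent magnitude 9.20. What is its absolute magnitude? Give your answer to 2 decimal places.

M = m − 5 log₁₀(d/10 pc) = 9.20 − 5 log₁₀(39.8/10)
  = 9.20 − 5 × 0.600 = 9.20 − 3.00 = 6.20.

6.20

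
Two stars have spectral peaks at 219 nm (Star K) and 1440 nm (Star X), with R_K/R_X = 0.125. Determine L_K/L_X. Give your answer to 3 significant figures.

29.2

Wien's law gives T ∝ 1/λ_max, so T_K/T_X = λ_X/λ_K = 1440/219 = 6.575.
Then L ∝ R²T⁴ gives L_K/L_X = (0.125)² × (6.575)⁴ = 0.01562 × 1869 = 29.21.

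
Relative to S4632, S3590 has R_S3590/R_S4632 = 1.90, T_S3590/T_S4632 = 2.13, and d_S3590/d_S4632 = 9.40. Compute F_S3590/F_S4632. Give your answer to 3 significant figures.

0.841

L_S3590/L_S4632 = (R_S3590/R_S4632)²(T_S3590/T_S4632)⁴ = (1.90)² × (2.13)⁴ = 74.31.
F_S3590/F_S4632 = (L_S3590/L_S4632)/(d_S3590/d_S4632)² = 74.31 / (9.40)² = 0.8409.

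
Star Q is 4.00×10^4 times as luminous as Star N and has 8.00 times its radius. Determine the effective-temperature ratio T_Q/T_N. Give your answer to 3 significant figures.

L ∝ R²T⁴ gives T ∝ (L/R²)^(1/4), so
T_Q/T_N = (4.00×10^4 / 8.00²)^(1/4) = (625.0)^(1/4) = 5.000.

5.00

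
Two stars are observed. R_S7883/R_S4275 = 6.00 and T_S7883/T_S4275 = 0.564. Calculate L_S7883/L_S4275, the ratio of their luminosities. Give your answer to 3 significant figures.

3.64

From the Stefan–Boltzmann law, L ∝ R²T⁴, so
L_S7883/L_S4275 = (R_S7883/R_S4275)² (T_S7883/T_S4275)⁴ = (6.00)² × (0.564)⁴ = 36.00 × 0.1012 = 3.643.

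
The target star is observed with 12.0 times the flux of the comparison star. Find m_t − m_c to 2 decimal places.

m_t − m_c = −2.5 log₁₀(F_t/F_c) = −2.5 log₁₀(12.0) = −2.5 × (1.079) = -2.698.

-2.70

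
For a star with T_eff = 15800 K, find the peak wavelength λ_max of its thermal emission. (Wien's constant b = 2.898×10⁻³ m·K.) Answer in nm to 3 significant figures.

183 nm

λ_max = b/T = 2.898×10⁻³ / 15800 = 1.83×10^-7 m = 183.4 nm.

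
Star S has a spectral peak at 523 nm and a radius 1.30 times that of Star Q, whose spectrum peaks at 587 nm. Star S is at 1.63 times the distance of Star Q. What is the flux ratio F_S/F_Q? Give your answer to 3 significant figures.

1.01

Wien's law: T_S/T_Q = λ_Q/λ_S = 587/523 = 1.122.
L_S/L_Q = (R_S/R_Q)²(T_S/T_Q)⁴ = (1.30)²(1.122)⁴ = 2.682.
F_S/F_Q = (L_S/L_Q)/(d_S/d_Q)² = 2.682/(1.63)² = 1.009.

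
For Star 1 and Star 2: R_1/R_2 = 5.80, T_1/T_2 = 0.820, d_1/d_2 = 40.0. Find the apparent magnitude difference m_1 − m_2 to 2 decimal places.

L_1/L_2 = (5.80)²(0.820)⁴ = 15.21.
F_1/F_2 = (L_1/L_2)/(d_1/d_2)² = 15.21/1600 = 0.009506.
m_1 − m_2 = −2.5 log₁₀(0.009506) = 5.06.

5.06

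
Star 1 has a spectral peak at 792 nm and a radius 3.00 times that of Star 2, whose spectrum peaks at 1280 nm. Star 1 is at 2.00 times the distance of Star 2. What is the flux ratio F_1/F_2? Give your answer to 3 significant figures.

15.4

Wien's law: T_1/T_2 = λ_2/λ_1 = 1280/792 = 1.616.
L_1/L_2 = (R_1/R_2)²(T_1/T_2)⁴ = (3.00)²(1.616)⁴ = 61.40.
F_1/F_2 = (L_1/L_2)/(d_1/d_2)² = 61.40/(2.00)² = 15.35.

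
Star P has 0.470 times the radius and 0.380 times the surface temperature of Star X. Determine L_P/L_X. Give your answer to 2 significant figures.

0.0046

From the Stefan–Boltzmann law, L ∝ R²T⁴, so
L_P/L_X = (R_P/R_X)² (T_P/T_X)⁴ = (0.470)² × (0.380)⁴ = 0.2209 × 0.02085 = 0.004606.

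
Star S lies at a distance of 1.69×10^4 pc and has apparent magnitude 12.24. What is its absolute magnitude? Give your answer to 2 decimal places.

-3.90

M = m − 5 log₁₀(d/10 pc) = 12.24 − 5 log₁₀(1.69×10^4/10)
  = 12.24 − 5 × 3.228 = 12.24 − 16.14 = -3.90.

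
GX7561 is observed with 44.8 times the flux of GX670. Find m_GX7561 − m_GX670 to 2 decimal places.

m_GX7561 − m_GX670 = −2.5 log₁₀(F_GX7561/F_GX670) = −2.5 log₁₀(44.8) = −2.5 × (1.651) = -4.128.

-4.13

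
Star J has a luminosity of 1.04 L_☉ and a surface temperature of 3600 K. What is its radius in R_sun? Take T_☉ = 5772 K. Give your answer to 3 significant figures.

R/R_☉ = √(L/L_☉) / (T/T_☉)² = √(1.04) / (0.6237)²
       = 1.020 / 0.3890 = 2.622.

2.62 R_sun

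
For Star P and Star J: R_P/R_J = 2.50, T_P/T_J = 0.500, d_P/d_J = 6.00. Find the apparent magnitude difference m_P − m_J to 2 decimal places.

4.91

L_P/L_J = (2.50)²(0.500)⁴ = 0.3906.
F_P/F_J = (L_P/L_J)/(d_P/d_J)² = 0.3906/36.00 = 0.01085.
m_P − m_J = −2.5 log₁₀(0.01085) = 4.91.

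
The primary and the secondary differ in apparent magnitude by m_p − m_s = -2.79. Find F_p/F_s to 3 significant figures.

F_p/F_s = 10^(−(m_p − m_s)/2.5) = 10^(2.79/2.5) = 10^1.116 = 13.06.

13.1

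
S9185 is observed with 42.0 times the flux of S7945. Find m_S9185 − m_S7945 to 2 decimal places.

m_S9185 − m_S7945 = −2.5 log₁₀(F_S9185/F_S7945) = −2.5 log₁₀(42.0) = −2.5 × (1.623) = -4.058.

-4.06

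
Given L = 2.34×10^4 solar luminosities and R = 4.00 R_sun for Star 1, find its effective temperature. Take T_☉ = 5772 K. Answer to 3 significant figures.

3.57×10^4 K

T/T_☉ = (L/L_☉)^(1/4) / (R/R_☉)^(1/2)
T = 5772 × (2.34×10^4)^(1/4) / √(4.00) = 5772 × 12.37 / 2.000 = 3.569×10^4 K.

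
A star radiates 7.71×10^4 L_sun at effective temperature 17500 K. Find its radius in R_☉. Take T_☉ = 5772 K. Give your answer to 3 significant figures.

R/R_☉ = √(L/L_☉) / (T/T_☉)² = √(7.71×10^4) / (3.032)²
       = 277.7 / 9.192 = 30.21.

30.2 R_☉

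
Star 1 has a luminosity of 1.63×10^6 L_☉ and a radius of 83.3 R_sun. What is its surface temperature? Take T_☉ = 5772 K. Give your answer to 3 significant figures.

T/T_☉ = (L/L_☉)^(1/4) / (R/R_☉)^(1/2)
T = 5772 × (1.63×10^6)^(1/4) / √(83.3) = 5772 × 35.73 / 9.127 = 2.260×10^4 K.

2.26×10^4 K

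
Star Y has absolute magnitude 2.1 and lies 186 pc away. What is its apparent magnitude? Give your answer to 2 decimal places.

m = M + 5 log₁₀(d/10 pc) = 2.1 + 5 log₁₀(186/10)
  = 2.1 + 5 × 1.270 = 2.1 + 6.35 = 8.45.

8.45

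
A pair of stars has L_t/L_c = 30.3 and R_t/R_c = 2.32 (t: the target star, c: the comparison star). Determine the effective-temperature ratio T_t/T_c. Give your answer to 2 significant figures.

1.5

L ∝ R²T⁴ gives T ∝ (L/R²)^(1/4), so
T_t/T_c = (30.3 / 2.32²)^(1/4) = (5.629)^(1/4) = 1.540.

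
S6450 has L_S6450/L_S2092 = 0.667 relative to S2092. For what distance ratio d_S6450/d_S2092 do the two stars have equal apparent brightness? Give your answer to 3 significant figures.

Equal flux requires L_S6450/d_S6450² = L_S2092/d_S2092², so d_S6450/d_S2092 = √(L_S6450/L_S2092)
= √(0.667) = 0.8167.

0.817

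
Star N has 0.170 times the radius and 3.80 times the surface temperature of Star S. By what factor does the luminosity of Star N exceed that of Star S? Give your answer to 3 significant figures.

6.03

From the Stefan–Boltzmann law, L ∝ R²T⁴, so
L_N/L_S = (R_N/R_S)² (T_N/T_S)⁴ = (0.170)² × (3.80)⁴ = 0.02890 × 208.5 = 6.026.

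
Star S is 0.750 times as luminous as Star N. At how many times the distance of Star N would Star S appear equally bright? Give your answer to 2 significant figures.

Equal flux requires L_S/d_S² = L_N/d_N², so d_S/d_N = √(L_S/L_N)
= √(0.750) = 0.8660.

0.87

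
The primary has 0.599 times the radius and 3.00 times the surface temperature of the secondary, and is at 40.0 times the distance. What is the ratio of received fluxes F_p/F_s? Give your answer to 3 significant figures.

L_p/L_s = (R_p/R_s)²(T_p/T_s)⁴ = (0.599)² × (3.00)⁴ = 29.06.
F_p/F_s = (L_p/L_s)/(d_p/d_s)² = 29.06 / (40.0)² = 0.01816.

0.0182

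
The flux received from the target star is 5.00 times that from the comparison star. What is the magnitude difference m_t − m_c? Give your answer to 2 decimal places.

m_t − m_c = −2.5 log₁₀(F_t/F_c) = −2.5 log₁₀(5.00) = −2.5 × (0.699) = -1.747.

-1.75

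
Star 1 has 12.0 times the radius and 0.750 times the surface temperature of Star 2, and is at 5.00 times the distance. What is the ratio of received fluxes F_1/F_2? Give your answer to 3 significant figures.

L_1/L_2 = (R_1/R_2)²(T_1/T_2)⁴ = (12.0)² × (0.750)⁴ = 45.56.
F_1/F_2 = (L_1/L_2)/(d_1/d_2)² = 45.56 / (5.00)² = 1.823.

1.82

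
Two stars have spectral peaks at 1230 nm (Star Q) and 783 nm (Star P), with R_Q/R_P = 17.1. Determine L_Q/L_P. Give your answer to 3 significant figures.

48.0

Wien's law gives T ∝ 1/λ_max, so T_Q/T_P = λ_P/λ_Q = 783/1230 = 0.6366.
Then L ∝ R²T⁴ gives L_Q/L_P = (17.1)² × (0.6366)⁴ = 292.4 × 0.1642 = 48.02.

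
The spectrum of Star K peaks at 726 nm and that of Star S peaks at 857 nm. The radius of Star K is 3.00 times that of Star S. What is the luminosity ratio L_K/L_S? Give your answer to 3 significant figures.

Wien's law gives T ∝ 1/λ_max, so T_K/T_S = λ_S/λ_K = 857/726 = 1.180.
Then L ∝ R²T⁴ gives L_K/L_S = (3.00)² × (1.180)⁴ = 9.000 × 1.942 = 17.48.

17.5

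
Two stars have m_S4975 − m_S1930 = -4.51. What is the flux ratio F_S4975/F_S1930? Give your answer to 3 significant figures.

F_S4975/F_S1930 = 10^(−(m_S4975 − m_S1930)/2.5) = 10^(4.51/2.5) = 10^1.804 = 63.68.

63.7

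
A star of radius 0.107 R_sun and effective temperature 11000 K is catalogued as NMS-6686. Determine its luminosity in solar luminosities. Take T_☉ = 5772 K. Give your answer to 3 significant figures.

0.151 solar luminosities

L/L_☉ = (R/R_☉)² (T/T_☉)⁴ = (0.107)² × (11000/5772)⁴
       = 0.01145 × (1.906)⁴ = 0.01145 × 13.19 = 0.1510.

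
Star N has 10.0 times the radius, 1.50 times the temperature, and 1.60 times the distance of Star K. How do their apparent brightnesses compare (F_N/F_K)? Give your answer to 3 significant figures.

L_N/L_K = (R_N/R_K)²(T_N/T_K)⁴ = (10.0)² × (1.50)⁴ = 506.2.
F_N/F_K = (L_N/L_K)/(d_N/d_K)² = 506.2 / (1.60)² = 197.8.

198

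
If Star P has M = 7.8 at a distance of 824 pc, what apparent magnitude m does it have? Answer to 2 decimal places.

17.38

m = M + 5 log₁₀(d/10 pc) = 7.8 + 5 log₁₀(824/10)
  = 7.8 + 5 × 1.916 = 7.8 + 9.58 = 17.38.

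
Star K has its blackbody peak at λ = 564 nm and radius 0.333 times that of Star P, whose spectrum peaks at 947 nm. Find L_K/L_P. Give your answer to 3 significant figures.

0.881

Wien's law gives T ∝ 1/λ_max, so T_K/T_P = λ_P/λ_K = 947/564 = 1.679.
Then L ∝ R²T⁴ gives L_K/L_P = (0.333)² × (1.679)⁴ = 0.1109 × 7.948 = 0.8814.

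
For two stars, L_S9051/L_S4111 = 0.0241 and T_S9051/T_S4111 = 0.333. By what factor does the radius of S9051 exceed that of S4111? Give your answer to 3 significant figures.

1.40

L ∝ R²T⁴ gives R ∝ √L / T², so
R_S9051/R_S4111 = √(0.0241) / (0.333)² = 0.1552 / 0.1109 = 1.400.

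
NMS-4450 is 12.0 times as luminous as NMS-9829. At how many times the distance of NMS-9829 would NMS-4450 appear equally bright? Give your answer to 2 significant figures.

3.5

Equal flux requires L_NMS-4450/d_NMS-4450² = L_NMS-9829/d_NMS-9829², so d_NMS-4450/d_NMS-9829 = √(L_NMS-4450/L_NMS-9829)
= √(12.0) = 3.464.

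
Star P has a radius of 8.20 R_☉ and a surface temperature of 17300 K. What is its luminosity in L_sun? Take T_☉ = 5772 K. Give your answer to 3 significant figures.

L/L_☉ = (R/R_☉)² (T/T_☉)⁴ = (8.20)² × (17300/5772)⁴
       = 67.24 × (2.997)⁴ = 67.24 × 80.70 = 5426.

5.43×10^3 L_sun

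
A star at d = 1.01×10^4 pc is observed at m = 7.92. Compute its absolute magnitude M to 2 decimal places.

-7.10

M = m − 5 log₁₀(d/10 pc) = 7.92 − 5 log₁₀(1.01×10^4/10)
  = 7.92 − 5 × 3.004 = 7.92 − 15.02 = -7.10.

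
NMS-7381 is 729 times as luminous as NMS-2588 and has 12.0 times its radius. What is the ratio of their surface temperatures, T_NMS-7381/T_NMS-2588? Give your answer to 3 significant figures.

L ∝ R²T⁴ gives T ∝ (L/R²)^(1/4), so
T_NMS-7381/T_NMS-2588 = (729 / 12.0²)^(1/4) = (5.062)^(1/4) = 1.500.

1.50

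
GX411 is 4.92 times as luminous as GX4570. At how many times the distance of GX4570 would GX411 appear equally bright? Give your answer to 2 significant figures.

2.2

Equal flux requires L_GX411/d_GX411² = L_GX4570/d_GX4570², so d_GX411/d_GX4570 = √(L_GX411/L_GX4570)
= √(4.92) = 2.218.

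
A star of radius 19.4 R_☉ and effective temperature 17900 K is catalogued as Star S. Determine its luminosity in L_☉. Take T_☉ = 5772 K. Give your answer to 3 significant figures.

3.48×10^4 L_☉

L/L_☉ = (R/R_☉)² (T/T_☉)⁴ = (19.4)² × (17900/5772)⁴
       = 376.4 × (3.101)⁴ = 376.4 × 92.49 = 3.481×10^4.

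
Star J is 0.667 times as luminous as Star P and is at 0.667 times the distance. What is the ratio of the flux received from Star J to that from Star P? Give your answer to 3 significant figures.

1.50

F = L/(4πd²), so F_J/F_P = (L_J/L_P) / (d_J/d_P)²
= 0.667 / (0.667)² = 0.667 / 0.4449 = 1.499.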